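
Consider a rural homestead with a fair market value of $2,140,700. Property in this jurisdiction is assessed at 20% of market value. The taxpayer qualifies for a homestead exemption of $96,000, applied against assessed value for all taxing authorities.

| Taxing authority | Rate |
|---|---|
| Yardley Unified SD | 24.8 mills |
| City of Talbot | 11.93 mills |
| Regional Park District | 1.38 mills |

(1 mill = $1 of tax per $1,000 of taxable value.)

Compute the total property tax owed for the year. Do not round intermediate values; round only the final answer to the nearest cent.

Assessed value = $2,140,700 × 0.2 = $428,140
Taxable value = $428,140 − $96,000 = $332,140
Yardley Unified SD: $332,140 × 0.0248 = $8,237.072
City of Talbot: $332,140 × 0.01193 = $3,962.4302
Regional Park District: $332,140 × 0.00138 = $458.3532
Total = $8,237.072 + $3,962.4302 + $458.3532 = $12,657.8554

$12,657.86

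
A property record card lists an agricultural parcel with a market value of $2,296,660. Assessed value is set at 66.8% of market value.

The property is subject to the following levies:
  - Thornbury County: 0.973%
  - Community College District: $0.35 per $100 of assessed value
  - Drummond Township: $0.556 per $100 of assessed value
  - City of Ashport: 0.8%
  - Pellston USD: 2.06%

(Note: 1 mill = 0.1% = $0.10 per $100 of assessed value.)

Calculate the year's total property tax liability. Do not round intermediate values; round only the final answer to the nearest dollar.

$72,704

Assessed value = $2,296,660 × 0.668 = $1,534,168.88
Thornbury County: $1,534,168.88 × 0.00973 = $14,927.4632024
Community College District: $1,534,168.88 × 0.0035 = $5,369.59108
Drummond Township: $1,534,168.88 × 0.00556 = $8,529.9789728
City of Ashport: $1,534,168.88 × 0.008 = $12,273.35104
Pellston USD: $1,534,168.88 × 0.0206 = $31,603.878928
Total = $72,704.2632232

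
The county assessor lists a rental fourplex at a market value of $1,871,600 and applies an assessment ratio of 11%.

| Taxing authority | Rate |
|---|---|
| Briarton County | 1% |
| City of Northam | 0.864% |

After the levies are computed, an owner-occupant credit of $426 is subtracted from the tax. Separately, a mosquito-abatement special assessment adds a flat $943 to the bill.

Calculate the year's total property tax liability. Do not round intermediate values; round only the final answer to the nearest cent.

Assessed value = $1,871,600 × 0.11 = $205,876
Briarton County: $205,876 × 0.01 = $2,058.76
City of Northam: $205,876 × 0.00864 = $1,778.76864
Levies subtotal = $3,837.52864
After credit = $3,837.52864 − $426 = $3,411.52864
Total = $3,411.52864 + $943 = $4,354.52864

$4,354.53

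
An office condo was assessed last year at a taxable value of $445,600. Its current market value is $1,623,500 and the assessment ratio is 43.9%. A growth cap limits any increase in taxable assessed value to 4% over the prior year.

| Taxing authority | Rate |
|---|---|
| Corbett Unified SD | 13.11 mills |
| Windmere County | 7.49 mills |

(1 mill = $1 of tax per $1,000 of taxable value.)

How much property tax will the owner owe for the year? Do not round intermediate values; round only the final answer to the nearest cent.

$9,546.53

Uncapped assessed value = $1,623,500 × 0.439 = $712,716.5
Cap limit = $445,600 × 1.04 = $463,424
Taxable assessed value = min($712,716.5, $463,424) = $463,424 (cap binds)
Corbett Unified SD: $463,424 × 0.01311 = $6,075.48864
Windmere County: $463,424 × 0.00749 = $3,471.04576
Total = $9,546.5344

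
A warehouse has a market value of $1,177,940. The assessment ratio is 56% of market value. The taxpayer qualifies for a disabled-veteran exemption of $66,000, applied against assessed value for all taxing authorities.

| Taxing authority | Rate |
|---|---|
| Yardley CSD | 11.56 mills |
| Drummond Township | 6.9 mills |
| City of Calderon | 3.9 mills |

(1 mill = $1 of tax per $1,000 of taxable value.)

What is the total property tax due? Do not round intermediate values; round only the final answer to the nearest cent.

$13,273.93

Assessed value = $1,177,940 × 0.56 = $659,646.4
Taxable value = $659,646.4 − $66,000 = $593,646.4
Yardley CSD: $593,646.4 × 0.01156 = $6,862.552384
Drummond Township: $593,646.4 × 0.0069 = $4,096.16016
City of Calderon: $593,646.4 × 0.0039 = $2,315.22096
Total = $6,862.552384 + $4,096.16016 + $2,315.22096 = $13,273.933504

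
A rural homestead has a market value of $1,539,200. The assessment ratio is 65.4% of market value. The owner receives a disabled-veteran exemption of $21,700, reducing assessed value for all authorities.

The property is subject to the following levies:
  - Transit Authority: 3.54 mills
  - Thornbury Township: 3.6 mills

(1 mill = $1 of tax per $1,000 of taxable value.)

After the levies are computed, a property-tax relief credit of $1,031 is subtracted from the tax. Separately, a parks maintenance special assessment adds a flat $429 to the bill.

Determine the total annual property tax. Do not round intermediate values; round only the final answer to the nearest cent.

Assessed value = $1,539,200 × 0.654 = $1,006,636.8
Taxable value = $1,006,636.8 − $21,700 = $984,936.8
Transit Authority: $984,936.8 × 0.00354 = $3,486.676272
Thornbury Township: $984,936.8 × 0.0036 = $3,545.77248
Levies subtotal = $7,032.448752
After credit = $7,032.448752 − $1,031 = $6,001.448752
Total = $6,001.448752 + $429 = $6,430.448752

$6,430.45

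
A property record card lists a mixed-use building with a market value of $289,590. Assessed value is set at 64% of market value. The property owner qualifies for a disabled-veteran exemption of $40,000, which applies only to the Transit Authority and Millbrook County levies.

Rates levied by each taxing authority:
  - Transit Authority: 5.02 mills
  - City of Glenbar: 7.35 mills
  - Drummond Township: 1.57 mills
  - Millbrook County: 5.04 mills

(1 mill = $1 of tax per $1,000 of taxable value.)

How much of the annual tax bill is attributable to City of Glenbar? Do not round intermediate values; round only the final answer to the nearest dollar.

$1,362

Assessed value = $289,590 × 0.64 = $185,337.6
City of Glenbar taxable value = $185,337.6 (exemption does not apply)
City of Glenbar levy = $185,337.6 × 0.00735 = $1,362.23136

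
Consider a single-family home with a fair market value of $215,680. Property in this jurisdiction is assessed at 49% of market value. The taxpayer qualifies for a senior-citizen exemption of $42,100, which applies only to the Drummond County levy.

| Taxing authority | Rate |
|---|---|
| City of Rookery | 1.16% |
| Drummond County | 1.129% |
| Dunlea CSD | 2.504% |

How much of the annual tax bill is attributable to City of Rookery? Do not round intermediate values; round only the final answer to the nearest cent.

$1,225.93

Assessed value = $215,680 × 0.49 = $105,683.2
City of Rookery taxable value = $105,683.2 (exemption does not apply)
City of Rookery levy = $105,683.2 × 0.0116 = $1,225.92512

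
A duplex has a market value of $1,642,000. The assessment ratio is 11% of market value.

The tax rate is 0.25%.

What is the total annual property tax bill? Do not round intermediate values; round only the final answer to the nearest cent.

$451.55

Assessed value = $1,642,000 × 0.11 = $180,620
Tax = $180,620 × 0.0025 = $451.55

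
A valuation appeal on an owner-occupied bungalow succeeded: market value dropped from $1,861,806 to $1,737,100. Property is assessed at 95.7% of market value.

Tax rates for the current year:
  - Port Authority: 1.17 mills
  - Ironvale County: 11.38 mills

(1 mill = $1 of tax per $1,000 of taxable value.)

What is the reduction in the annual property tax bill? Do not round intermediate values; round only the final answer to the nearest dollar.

$1,498

Old assessed value = $1,861,806 × 0.957 = $1,781,748.342
New assessed value = $1,737,100 × 0.957 = $1,662,404.7
Combined rate = 0.00117 + 0.01138 = 0.01255
Old tax = $1,781,748.342 × 0.01255 = $22,360.9416921
New tax = $1,662,404.7 × 0.01255 = $20,863.178985
Reduction = $22,360.9416921 − $20,863.178985 = $1,497.7627071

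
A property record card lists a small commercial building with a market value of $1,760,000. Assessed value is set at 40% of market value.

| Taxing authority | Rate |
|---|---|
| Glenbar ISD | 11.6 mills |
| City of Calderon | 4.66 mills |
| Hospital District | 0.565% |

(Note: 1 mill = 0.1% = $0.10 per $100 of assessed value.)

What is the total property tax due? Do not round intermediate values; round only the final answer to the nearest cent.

$15,424.64

Assessed value = $1,760,000 × 0.4 = $704,000
Glenbar ISD: $704,000 × 0.0116 = $8,166.4
City of Calderon: $704,000 × 0.00466 = $3,280.64
Hospital District: $704,000 × 0.00565 = $3,977.6
Total = $15,424.64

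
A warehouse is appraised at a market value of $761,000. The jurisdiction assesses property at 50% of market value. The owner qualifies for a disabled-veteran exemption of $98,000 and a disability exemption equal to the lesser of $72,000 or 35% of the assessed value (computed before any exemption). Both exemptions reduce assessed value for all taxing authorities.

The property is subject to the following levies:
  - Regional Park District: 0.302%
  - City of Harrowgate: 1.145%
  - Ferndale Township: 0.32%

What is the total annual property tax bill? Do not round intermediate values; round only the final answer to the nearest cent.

Assessed value = $761,000 × 0.5 = $380,500
Disability exemption = min($72,000, 35% × $380,500) = min($72,000, $133,175) = $72,000 (dollar cap binds)
Taxable value = $380,500 − $98,000 − $72,000 = $210,500
Regional Park District: $210,500 × 0.00302 = $635.71
City of Harrowgate: $210,500 × 0.01145 = $2,410.225
Ferndale Township: $210,500 × 0.0032 = $673.6
Total = $3,719.535

$3,719.54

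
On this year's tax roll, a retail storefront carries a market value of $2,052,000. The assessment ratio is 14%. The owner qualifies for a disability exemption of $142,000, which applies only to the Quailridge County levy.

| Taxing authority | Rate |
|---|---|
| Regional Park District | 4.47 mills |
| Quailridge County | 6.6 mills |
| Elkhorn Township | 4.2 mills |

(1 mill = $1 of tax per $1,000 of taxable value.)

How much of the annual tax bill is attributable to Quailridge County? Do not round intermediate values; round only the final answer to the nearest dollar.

$959

Assessed value = $2,052,000 × 0.14 = $287,280
Quailridge County taxable value = $287,280 − $142,000 = $145,280
Quailridge County levy = $145,280 × 0.0066 = $958.848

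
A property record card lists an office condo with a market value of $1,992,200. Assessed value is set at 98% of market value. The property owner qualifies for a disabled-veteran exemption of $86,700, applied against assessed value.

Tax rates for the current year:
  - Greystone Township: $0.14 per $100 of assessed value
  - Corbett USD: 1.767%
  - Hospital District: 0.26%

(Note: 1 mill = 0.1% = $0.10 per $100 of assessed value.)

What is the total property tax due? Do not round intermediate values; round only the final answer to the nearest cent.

Assessed value = $1,992,200 × 0.98 = $1,952,356
Taxable value = $1,952,356 − $86,700 = $1,865,656
Greystone Township: $1,865,656 × 0.0014 = $2,611.9184
Corbett USD: $1,865,656 × 0.01767 = $32,966.14152
Hospital District: $1,865,656 × 0.0026 = $4,850.7056
Total = $40,428.76552

$40,428.77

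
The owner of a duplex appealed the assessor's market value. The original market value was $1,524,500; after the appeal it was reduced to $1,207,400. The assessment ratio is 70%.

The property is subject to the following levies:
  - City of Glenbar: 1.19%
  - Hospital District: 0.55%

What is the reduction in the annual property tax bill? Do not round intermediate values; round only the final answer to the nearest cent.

Old assessed value = $1,524,500 × 0.7 = $1,067,150
New assessed value = $1,207,400 × 0.7 = $845,180
Combined rate = 0.0119 + 0.0055 = 0.0174
Old tax = $1,067,150 × 0.0174 = $18,568.41
New tax = $845,180 × 0.0174 = $14,706.132
Reduction = $18,568.41 − $14,706.132 = $3,862.278

$3,862.28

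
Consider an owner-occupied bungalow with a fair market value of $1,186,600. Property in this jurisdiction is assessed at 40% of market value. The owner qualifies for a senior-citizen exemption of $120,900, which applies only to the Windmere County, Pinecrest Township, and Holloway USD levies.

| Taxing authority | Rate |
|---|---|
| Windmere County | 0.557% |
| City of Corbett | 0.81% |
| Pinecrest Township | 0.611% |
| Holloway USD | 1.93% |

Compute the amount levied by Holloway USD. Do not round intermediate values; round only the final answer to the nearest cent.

Assessed value = $1,186,600 × 0.4 = $474,640
Holloway USD taxable value = $474,640 − $120,900 = $353,740
Holloway USD levy = $353,740 × 0.0193 = $6,827.182

$6,827.18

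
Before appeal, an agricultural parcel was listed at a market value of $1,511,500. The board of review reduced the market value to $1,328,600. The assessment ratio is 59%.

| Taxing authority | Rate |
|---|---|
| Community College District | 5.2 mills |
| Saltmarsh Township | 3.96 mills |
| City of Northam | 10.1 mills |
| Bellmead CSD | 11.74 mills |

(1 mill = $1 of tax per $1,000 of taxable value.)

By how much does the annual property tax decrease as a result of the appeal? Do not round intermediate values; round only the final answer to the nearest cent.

Old assessed value = $1,511,500 × 0.59 = $891,785
New assessed value = $1,328,600 × 0.59 = $783,874
Combined rate = 0.0052 + 0.00396 + 0.0101 + 0.01174 = 0.031
Old tax = $891,785 × 0.031 = $27,645.335
New tax = $783,874 × 0.031 = $24,300.094
Reduction = $27,645.335 − $24,300.094 = $3,345.241

$3,345.24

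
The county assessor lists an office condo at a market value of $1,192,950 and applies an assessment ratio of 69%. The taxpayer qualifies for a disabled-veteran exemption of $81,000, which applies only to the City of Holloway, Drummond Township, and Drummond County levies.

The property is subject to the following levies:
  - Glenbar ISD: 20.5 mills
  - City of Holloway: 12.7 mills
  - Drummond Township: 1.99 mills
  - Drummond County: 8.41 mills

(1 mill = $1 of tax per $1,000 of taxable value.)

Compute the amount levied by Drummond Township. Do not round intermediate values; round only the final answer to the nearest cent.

Assessed value = $1,192,950 × 0.69 = $823,135.5
Drummond Township taxable value = $823,135.5 − $81,000 = $742,135.5
Drummond Township levy = $742,135.5 × 0.00199 = $1,476.849645

$1,476.85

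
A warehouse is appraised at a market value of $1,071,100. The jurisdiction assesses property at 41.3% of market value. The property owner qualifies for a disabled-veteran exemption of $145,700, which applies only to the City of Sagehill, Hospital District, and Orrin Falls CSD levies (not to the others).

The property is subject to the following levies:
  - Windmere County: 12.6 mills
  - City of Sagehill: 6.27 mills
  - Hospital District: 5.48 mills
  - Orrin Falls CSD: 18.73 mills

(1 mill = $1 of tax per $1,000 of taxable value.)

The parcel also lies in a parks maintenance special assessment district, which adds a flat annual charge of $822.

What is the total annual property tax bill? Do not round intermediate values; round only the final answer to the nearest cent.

Assessed value = $1,071,100 × 0.413 = $442,364.3
Windmere County: $442,364.3 × 0.0126 = $5,573.79018
City of Sagehill: ($442,364.3 − $145,700) × 0.00627 = $296,664.3 × 0.00627 = $1,860.085161
Hospital District: ($442,364.3 − $145,700) × 0.00548 = $296,664.3 × 0.00548 = $1,625.720364
Orrin Falls CSD: ($442,364.3 − $145,700) × 0.01873 = $296,664.3 × 0.01873 = $5,556.522339
Levies subtotal = $14,616.118044
Total = $14,616.118044 + $822 = $15,438.118044

$15,438.12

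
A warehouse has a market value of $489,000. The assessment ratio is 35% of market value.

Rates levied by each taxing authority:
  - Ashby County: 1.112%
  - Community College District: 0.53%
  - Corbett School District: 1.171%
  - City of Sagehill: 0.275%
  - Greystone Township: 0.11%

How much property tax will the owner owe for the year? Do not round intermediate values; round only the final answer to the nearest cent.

$5,473.38

Assessed value = $489,000 × 0.35 = $171,150
Ashby County: $171,150 × 0.01112 = $1,903.188
Community College District: $171,150 × 0.0053 = $907.095
Corbett School District: $171,150 × 0.01171 = $2,004.1665
City of Sagehill: $171,150 × 0.00275 = $470.6625
Greystone Township: $171,150 × 0.0011 = $188.265
Total = $1,903.188 + $907.095 + $2,004.1665 + $470.6625 + $188.265 = $5,473.377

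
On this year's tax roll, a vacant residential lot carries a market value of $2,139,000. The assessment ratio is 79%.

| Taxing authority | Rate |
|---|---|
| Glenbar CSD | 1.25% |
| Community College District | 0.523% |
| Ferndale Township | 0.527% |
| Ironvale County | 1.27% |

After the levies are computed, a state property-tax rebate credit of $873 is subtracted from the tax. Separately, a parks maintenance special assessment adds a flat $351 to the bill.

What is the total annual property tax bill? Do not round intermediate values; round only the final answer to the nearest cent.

$59,804.22

Assessed value = $2,139,000 × 0.79 = $1,689,810
Glenbar CSD: $1,689,810 × 0.0125 = $21,122.625
Community College District: $1,689,810 × 0.00523 = $8,837.7063
Ferndale Township: $1,689,810 × 0.00527 = $8,905.2987
Ironvale County: $1,689,810 × 0.0127 = $21,460.587
Levies subtotal = $60,326.217
After credit = $60,326.217 − $873 = $59,453.217
Total = $59,453.217 + $351 = $59,804.217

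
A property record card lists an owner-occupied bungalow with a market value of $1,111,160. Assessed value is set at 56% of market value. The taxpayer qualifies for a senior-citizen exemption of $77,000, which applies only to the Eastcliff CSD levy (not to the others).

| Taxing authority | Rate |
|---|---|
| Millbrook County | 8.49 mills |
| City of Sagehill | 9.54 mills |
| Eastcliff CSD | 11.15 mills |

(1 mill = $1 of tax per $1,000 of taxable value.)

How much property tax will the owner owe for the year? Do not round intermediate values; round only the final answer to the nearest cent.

$17,298.69

Assessed value = $1,111,160 × 0.56 = $622,249.6
Millbrook County: $622,249.6 × 0.00849 = $5,282.899104
City of Sagehill: $622,249.6 × 0.00954 = $5,936.261184
Eastcliff CSD: ($622,249.6 − $77,000) × 0.01115 = $545,249.6 × 0.01115 = $6,079.53304
Total = $17,298.693328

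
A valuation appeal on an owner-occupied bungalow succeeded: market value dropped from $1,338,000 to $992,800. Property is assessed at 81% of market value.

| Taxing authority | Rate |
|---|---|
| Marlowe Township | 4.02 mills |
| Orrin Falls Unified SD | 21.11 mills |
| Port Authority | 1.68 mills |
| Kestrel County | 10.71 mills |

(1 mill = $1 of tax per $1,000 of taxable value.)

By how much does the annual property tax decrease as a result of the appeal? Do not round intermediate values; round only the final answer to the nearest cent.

$10,491.04

Old assessed value = $1,338,000 × 0.81 = $1,083,780
New assessed value = $992,800 × 0.81 = $804,168
Combined rate = 0.00402 + 0.02111 + 0.00168 + 0.01071 = 0.03752
Old tax = $1,083,780 × 0.03752 = $40,663.4256
New tax = $804,168 × 0.03752 = $30,172.38336
Reduction = $40,663.4256 − $30,172.38336 = $10,491.04224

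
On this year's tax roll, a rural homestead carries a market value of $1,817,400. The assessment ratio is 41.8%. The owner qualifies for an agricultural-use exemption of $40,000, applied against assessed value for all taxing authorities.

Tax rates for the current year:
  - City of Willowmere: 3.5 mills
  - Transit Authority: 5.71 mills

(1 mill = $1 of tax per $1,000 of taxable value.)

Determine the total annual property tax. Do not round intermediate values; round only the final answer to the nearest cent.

Assessed value = $1,817,400 × 0.418 = $759,673.2
Taxable value = $759,673.2 − $40,000 = $719,673.2
City of Willowmere: $719,673.2 × 0.0035 = $2,518.8562
Transit Authority: $719,673.2 × 0.00571 = $4,109.333972
Total = $2,518.8562 + $4,109.333972 = $6,628.190172

$6,628.19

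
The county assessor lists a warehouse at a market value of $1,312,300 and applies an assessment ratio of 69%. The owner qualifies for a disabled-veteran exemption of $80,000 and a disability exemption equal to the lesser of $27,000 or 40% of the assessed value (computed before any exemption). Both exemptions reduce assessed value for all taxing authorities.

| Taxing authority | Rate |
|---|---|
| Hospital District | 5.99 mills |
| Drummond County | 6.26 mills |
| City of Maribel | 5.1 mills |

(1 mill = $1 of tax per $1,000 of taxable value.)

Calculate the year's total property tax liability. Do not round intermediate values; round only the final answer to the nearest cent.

Assessed value = $1,312,300 × 0.69 = $905,487
Disability exemption = min($27,000, 40% × $905,487) = min($27,000, $362,194.8) = $27,000 (dollar cap binds)
Taxable value = $905,487 − $80,000 − $27,000 = $798,487
Hospital District: $798,487 × 0.00599 = $4,782.93713
Drummond County: $798,487 × 0.00626 = $4,998.52862
City of Maribel: $798,487 × 0.0051 = $4,072.2837
Total = $13,853.74945

$13,853.75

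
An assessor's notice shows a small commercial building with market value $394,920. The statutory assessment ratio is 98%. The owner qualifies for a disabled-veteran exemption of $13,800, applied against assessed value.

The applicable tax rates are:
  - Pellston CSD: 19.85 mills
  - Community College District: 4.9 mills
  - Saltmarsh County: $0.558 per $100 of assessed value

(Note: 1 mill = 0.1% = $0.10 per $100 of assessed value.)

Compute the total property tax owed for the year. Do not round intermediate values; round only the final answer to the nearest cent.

$11,319.81

Assessed value = $394,920 × 0.98 = $387,021.6
Taxable value = $387,021.6 − $13,800 = $373,221.6
Pellston CSD: $373,221.6 × 0.01985 = $7,408.44876
Community College District: $373,221.6 × 0.0049 = $1,828.78584
Saltmarsh County: $373,221.6 × 0.00558 = $2,082.576528
Total = $11,319.811128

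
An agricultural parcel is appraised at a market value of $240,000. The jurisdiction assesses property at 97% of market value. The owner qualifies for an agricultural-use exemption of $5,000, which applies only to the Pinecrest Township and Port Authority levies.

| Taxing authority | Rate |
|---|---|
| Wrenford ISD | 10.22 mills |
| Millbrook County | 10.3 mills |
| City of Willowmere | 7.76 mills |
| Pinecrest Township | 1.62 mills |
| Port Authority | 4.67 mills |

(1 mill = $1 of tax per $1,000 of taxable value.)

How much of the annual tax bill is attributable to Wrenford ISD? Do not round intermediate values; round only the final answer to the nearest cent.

Assessed value = $240,000 × 0.97 = $232,800
Wrenford ISD taxable value = $232,800 (exemption does not apply)
Wrenford ISD levy = $232,800 × 0.01022 = $2,379.216

$2,379.22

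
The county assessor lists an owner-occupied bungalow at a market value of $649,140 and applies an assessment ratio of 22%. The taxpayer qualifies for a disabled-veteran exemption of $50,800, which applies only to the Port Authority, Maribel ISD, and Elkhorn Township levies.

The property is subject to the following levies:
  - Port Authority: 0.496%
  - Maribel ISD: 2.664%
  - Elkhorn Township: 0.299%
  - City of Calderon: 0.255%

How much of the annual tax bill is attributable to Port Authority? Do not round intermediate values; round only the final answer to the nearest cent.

$456.37

Assessed value = $649,140 × 0.22 = $142,810.8
Port Authority taxable value = $142,810.8 − $50,800 = $92,010.8
Port Authority levy = $92,010.8 × 0.00496 = $456.373568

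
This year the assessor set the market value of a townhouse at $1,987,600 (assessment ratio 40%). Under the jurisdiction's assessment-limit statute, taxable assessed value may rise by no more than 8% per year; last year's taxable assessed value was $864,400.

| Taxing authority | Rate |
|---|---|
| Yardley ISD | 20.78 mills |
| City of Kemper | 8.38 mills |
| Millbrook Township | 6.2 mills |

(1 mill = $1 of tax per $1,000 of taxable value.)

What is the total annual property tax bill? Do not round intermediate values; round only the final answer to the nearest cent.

$28,112.61

Uncapped assessed value = $1,987,600 × 0.4 = $795,040
Cap limit = $864,400 × 1.08 = $933,552
Taxable assessed value = min($795,040, $933,552) = $795,040 (cap does not bind)
Yardley ISD: $795,040 × 0.02078 = $16,520.9312
City of Kemper: $795,040 × 0.00838 = $6,662.4352
Millbrook Township: $795,040 × 0.0062 = $4,929.248
Total = $28,112.6144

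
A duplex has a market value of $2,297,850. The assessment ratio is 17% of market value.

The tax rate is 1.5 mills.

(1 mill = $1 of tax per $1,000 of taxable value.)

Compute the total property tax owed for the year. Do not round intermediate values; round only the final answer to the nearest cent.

Assessed value = $2,297,850 × 0.17 = $390,634.5
Tax = $390,634.5 × 0.0015 = $585.95175

$585.95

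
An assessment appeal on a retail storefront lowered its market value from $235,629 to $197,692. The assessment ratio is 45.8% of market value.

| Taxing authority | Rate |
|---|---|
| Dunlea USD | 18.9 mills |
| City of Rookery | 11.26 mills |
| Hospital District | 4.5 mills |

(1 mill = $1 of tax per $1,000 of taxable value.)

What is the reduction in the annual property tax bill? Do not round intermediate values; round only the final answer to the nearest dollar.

$602

Old assessed value = $235,629 × 0.458 = $107,918.082
New assessed value = $197,692 × 0.458 = $90,542.936
Combined rate = 0.0189 + 0.01126 + 0.0045 = 0.03466
Old tax = $107,918.082 × 0.03466 = $3,740.44072212
New tax = $90,542.936 × 0.03466 = $3,138.21816176
Reduction = $3,740.44072212 − $3,138.21816176 = $602.22256036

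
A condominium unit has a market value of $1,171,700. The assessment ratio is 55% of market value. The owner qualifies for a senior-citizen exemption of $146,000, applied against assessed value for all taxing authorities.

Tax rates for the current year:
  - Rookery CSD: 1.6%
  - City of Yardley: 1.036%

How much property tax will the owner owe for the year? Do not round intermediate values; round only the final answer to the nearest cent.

Assessed value = $1,171,700 × 0.55 = $644,435
Taxable value = $644,435 − $146,000 = $498,435
Rookery CSD: $498,435 × 0.016 = $7,974.96
City of Yardley: $498,435 × 0.01036 = $5,163.7866
Total = $7,974.96 + $5,163.7866 = $13,138.7466

$13,138.75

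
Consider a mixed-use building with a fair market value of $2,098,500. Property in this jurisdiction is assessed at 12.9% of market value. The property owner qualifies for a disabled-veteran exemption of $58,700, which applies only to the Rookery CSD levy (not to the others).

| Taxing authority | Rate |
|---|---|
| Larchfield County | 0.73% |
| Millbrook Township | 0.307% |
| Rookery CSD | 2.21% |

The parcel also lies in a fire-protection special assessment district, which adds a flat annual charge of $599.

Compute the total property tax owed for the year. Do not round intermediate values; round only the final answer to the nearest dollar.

$8,092

Assessed value = $2,098,500 × 0.129 = $270,706.5
Larchfield County: $270,706.5 × 0.0073 = $1,976.15745
Millbrook Township: $270,706.5 × 0.00307 = $831.068955
Rookery CSD: ($270,706.5 − $58,700) × 0.0221 = $212,006.5 × 0.0221 = $4,685.34365
Levies subtotal = $7,492.570055
Total = $7,492.570055 + $599 = $8,091.570055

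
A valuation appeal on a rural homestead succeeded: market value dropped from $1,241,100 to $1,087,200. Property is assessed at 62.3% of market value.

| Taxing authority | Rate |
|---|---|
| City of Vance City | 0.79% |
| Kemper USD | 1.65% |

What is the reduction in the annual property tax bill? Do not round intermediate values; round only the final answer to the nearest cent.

$2,339.46

Old assessed value = $1,241,100 × 0.623 = $773,205.3
New assessed value = $1,087,200 × 0.623 = $677,325.6
Combined rate = 0.0079 + 0.0165 = 0.0244
Old tax = $773,205.3 × 0.0244 = $18,866.20932
New tax = $677,325.6 × 0.0244 = $16,526.74464
Reduction = $18,866.20932 − $16,526.74464 = $2,339.46468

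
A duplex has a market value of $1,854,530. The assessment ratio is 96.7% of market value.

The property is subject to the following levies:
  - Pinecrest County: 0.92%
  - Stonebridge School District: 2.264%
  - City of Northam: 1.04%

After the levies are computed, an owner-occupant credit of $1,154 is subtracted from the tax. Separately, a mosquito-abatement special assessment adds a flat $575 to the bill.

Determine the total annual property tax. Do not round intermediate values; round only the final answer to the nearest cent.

Assessed value = $1,854,530 × 0.967 = $1,793,330.51
Pinecrest County: $1,793,330.51 × 0.0092 = $16,498.640692
Stonebridge School District: $1,793,330.51 × 0.02264 = $40,601.0027464
City of Northam: $1,793,330.51 × 0.0104 = $18,650.637304
Levies subtotal = $75,750.2807424
After credit = $75,750.2807424 − $1,154 = $74,596.2807424
Total = $74,596.2807424 + $575 = $75,171.2807424

$75,171.28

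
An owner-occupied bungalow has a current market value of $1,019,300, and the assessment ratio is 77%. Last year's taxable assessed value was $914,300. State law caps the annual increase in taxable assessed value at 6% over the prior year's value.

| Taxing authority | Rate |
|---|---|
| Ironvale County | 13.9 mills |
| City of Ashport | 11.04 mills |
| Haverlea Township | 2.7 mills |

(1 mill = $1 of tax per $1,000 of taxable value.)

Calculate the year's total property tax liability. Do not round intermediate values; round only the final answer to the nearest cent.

$21,693.56

Uncapped assessed value = $1,019,300 × 0.77 = $784,861
Cap limit = $914,300 × 1.06 = $969,158
Taxable assessed value = min($784,861, $969,158) = $784,861 (cap does not bind)
Ironvale County: $784,861 × 0.0139 = $10,909.5679
City of Ashport: $784,861 × 0.01104 = $8,664.86544
Haverlea Township: $784,861 × 0.0027 = $2,119.1247
Total = $21,693.55804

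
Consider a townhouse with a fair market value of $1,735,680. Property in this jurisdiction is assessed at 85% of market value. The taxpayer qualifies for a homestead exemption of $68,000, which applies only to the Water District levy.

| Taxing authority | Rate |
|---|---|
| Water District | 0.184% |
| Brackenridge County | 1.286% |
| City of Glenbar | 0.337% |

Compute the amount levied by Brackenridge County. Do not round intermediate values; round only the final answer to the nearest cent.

Assessed value = $1,735,680 × 0.85 = $1,475,328
Brackenridge County taxable value = $1,475,328 (exemption does not apply)
Brackenridge County levy = $1,475,328 × 0.01286 = $18,972.71808

$18,972.72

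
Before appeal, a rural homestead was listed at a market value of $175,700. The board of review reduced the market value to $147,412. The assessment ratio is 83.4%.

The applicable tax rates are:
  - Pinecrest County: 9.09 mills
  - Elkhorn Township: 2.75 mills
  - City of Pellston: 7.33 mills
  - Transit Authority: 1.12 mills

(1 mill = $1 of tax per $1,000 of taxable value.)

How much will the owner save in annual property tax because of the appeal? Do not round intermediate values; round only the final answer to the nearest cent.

Old assessed value = $175,700 × 0.834 = $146,533.8
New assessed value = $147,412 × 0.834 = $122,941.608
Combined rate = 0.00909 + 0.00275 + 0.00733 + 0.00112 = 0.02029
Old tax = $146,533.8 × 0.02029 = $2,973.170802
New tax = $122,941.608 × 0.02029 = $2,494.48522632
Reduction = $2,973.170802 − $2,494.48522632 = $478.68557568

$478.69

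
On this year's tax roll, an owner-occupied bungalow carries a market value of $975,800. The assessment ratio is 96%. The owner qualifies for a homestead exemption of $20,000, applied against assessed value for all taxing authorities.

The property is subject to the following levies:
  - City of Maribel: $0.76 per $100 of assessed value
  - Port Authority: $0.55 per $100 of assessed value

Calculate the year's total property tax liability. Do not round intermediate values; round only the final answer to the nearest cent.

$12,009.66

Assessed value = $975,800 × 0.96 = $936,768
Taxable value = $936,768 − $20,000 = $916,768
City of Maribel: $916,768 × 0.0076 = $6,967.4368
Port Authority: $916,768 × 0.0055 = $5,042.224
Total = $6,967.4368 + $5,042.224 = $12,009.6608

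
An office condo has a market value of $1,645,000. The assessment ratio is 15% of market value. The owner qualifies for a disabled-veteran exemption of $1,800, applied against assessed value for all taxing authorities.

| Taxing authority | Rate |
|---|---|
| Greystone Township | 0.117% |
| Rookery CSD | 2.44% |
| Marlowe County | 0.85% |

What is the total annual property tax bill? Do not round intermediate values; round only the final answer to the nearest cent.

$8,345.45

Assessed value = $1,645,000 × 0.15 = $246,750
Taxable value = $246,750 − $1,800 = $244,950
Greystone Township: $244,950 × 0.00117 = $286.5915
Rookery CSD: $244,950 × 0.0244 = $5,976.78
Marlowe County: $244,950 × 0.0085 = $2,082.075
Total = $286.5915 + $5,976.78 + $2,082.075 = $8,345.4465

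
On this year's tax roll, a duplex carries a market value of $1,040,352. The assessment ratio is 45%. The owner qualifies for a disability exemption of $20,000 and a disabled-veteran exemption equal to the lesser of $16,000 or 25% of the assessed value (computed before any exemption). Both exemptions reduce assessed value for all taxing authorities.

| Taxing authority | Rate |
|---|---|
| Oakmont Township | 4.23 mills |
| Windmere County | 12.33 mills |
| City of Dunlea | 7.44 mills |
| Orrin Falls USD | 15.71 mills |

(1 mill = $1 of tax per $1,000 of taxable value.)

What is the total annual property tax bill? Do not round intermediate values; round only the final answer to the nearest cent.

$17,161.01

Assessed value = $1,040,352 × 0.45 = $468,158.4
Disabled-veteran exemption = min($16,000, 25% × $468,158.4) = min($16,000, $117,039.6) = $16,000 (dollar cap binds)
Taxable value = $468,158.4 − $20,000 − $16,000 = $432,158.4
Oakmont Township: $432,158.4 × 0.00423 = $1,828.030032
Windmere County: $432,158.4 × 0.01233 = $5,328.513072
City of Dunlea: $432,158.4 × 0.00744 = $3,215.258496
Orrin Falls USD: $432,158.4 × 0.01571 = $6,789.208464
Total = $17,161.010064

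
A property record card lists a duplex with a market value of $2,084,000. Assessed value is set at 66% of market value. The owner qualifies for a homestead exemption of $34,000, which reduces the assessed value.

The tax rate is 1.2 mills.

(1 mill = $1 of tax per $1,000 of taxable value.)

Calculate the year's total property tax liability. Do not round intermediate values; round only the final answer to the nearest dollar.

Assessed value = $2,084,000 × 0.66 = $1,375,440
Taxable value = $1,375,440 − $34,000 = $1,341,440
Tax = $1,341,440 × 0.0012 = $1,609.728

$1,610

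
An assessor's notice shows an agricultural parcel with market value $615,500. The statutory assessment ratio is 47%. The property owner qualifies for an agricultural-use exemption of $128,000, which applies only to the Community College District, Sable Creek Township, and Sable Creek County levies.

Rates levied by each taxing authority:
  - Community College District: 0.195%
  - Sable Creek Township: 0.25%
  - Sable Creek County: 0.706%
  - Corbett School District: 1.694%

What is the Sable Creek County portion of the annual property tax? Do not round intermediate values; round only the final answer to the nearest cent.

Assessed value = $615,500 × 0.47 = $289,285
Sable Creek County taxable value = $289,285 − $128,000 = $161,285
Sable Creek County levy = $161,285 × 0.00706 = $1,138.6721

$1,138.67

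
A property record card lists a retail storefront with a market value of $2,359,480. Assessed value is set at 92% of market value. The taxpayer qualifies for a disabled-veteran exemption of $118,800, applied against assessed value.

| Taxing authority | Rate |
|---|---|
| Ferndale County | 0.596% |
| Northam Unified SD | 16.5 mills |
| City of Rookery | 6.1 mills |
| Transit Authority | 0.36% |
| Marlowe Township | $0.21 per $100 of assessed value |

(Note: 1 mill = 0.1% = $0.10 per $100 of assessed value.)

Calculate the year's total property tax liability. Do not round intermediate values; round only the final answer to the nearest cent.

Assessed value = $2,359,480 × 0.92 = $2,170,721.6
Taxable value = $2,170,721.6 − $118,800 = $2,051,921.6
Ferndale County: $2,051,921.6 × 0.00596 = $12,229.452736
Northam Unified SD: $2,051,921.6 × 0.0165 = $33,856.7064
City of Rookery: $2,051,921.6 × 0.0061 = $12,516.72176
Transit Authority: $2,051,921.6 × 0.0036 = $7,386.91776
Marlowe Township: $2,051,921.6 × 0.0021 = $4,309.03536
Total = $70,298.834016

$70,298.83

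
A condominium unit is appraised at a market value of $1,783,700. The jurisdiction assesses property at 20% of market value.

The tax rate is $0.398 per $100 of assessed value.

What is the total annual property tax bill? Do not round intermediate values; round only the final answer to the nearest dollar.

Assessed value = $1,783,700 × 0.2 = $356,740
Tax = $356,740 × 0.00398 = $1,419.8252

$1,420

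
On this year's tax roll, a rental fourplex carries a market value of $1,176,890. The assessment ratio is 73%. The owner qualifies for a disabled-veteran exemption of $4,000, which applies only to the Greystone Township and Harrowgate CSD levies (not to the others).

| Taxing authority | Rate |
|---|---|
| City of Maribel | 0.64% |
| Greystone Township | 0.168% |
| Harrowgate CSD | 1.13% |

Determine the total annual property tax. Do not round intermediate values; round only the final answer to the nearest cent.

Assessed value = $1,176,890 × 0.73 = $859,129.7
City of Maribel: $859,129.7 × 0.0064 = $5,498.43008
Greystone Township: ($859,129.7 − $4,000) × 0.00168 = $855,129.7 × 0.00168 = $1,436.617896
Harrowgate CSD: ($859,129.7 − $4,000) × 0.0113 = $855,129.7 × 0.0113 = $9,662.96561
Total = $16,598.013586

$16,598.01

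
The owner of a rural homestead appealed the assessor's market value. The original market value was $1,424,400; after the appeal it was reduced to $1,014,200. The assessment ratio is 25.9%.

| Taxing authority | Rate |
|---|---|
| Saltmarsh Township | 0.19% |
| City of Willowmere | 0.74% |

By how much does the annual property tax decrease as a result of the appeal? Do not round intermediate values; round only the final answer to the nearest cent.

$988.05

Old assessed value = $1,424,400 × 0.259 = $368,919.6
New assessed value = $1,014,200 × 0.259 = $262,677.8
Combined rate = 0.0019 + 0.0074 = 0.0093
Old tax = $368,919.6 × 0.0093 = $3,430.95228
New tax = $262,677.8 × 0.0093 = $2,442.90354
Reduction = $3,430.95228 − $2,442.90354 = $988.04874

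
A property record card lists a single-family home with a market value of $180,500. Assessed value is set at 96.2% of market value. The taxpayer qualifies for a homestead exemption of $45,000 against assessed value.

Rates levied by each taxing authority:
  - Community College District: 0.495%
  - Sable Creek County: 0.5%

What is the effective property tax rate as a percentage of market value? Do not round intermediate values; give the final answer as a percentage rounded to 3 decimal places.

Assessed value = $180,500 × 0.962 = $173,641
Taxable value = $173,641 − $45,000 = $128,641
Community College District: $128,641 × 0.00495 = $636.77295
Sable Creek County: $128,641 × 0.005 = $643.205
Total tax = $1,279.97795
Effective rate = $1,279.97795 ÷ $180,500 = 0.709% of market value

0.709%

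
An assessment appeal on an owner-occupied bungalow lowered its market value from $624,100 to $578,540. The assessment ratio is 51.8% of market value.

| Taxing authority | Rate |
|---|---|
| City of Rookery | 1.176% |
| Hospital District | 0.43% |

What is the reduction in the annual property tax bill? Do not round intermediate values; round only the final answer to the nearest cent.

$379.02

Old assessed value = $624,100 × 0.518 = $323,283.8
New assessed value = $578,540 × 0.518 = $299,683.72
Combined rate = 0.01176 + 0.0043 = 0.01606
Old tax = $323,283.8 × 0.01606 = $5,191.937828
New tax = $299,683.72 × 0.01606 = $4,812.9205432
Reduction = $5,191.937828 − $4,812.9205432 = $379.0172848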